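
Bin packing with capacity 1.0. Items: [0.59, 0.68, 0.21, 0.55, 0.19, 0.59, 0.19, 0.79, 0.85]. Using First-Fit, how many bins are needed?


Place items sequentially using First-Fit:
  Item 0.59 -> new Bin 1
  Item 0.68 -> new Bin 2
  Item 0.21 -> Bin 1 (now 0.8)
  Item 0.55 -> new Bin 3
  Item 0.19 -> Bin 1 (now 0.99)
  Item 0.59 -> new Bin 4
  Item 0.19 -> Bin 2 (now 0.87)
  Item 0.79 -> new Bin 5
  Item 0.85 -> new Bin 6
Total bins used = 6

6


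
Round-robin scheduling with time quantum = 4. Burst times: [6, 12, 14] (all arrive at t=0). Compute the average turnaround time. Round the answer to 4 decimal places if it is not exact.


Time quantum = 4
Execution trace:
  J1 runs 4 units, time = 4
  J2 runs 4 units, time = 8
  J3 runs 4 units, time = 12
  J1 runs 2 units, time = 14
  J2 runs 4 units, time = 18
  J3 runs 4 units, time = 22
  J2 runs 4 units, time = 26
  J3 runs 4 units, time = 30
  J3 runs 2 units, time = 32
Finish times: [14, 26, 32]
Average turnaround = 72/3 = 24.0

24.0


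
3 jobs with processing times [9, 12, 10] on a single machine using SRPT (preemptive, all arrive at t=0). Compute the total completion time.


Since all jobs arrive at t=0, SRPT equals SPT ordering.
SPT order: [9, 10, 12]
Completion times:
  Job 1: p=9, C=9
  Job 2: p=10, C=19
  Job 3: p=12, C=31
Total completion time = 9 + 19 + 31 = 59

59


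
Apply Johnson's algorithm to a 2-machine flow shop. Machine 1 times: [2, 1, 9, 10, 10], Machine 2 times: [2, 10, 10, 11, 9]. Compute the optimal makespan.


Apply Johnson's rule:
  Group 1 (a <= b): [(2, 1, 10), (1, 2, 2), (3, 9, 10), (4, 10, 11)]
  Group 2 (a > b): [(5, 10, 9)]
Optimal job order: [2, 1, 3, 4, 5]
Schedule:
  Job 2: M1 done at 1, M2 done at 11
  Job 1: M1 done at 3, M2 done at 13
  Job 3: M1 done at 12, M2 done at 23
  Job 4: M1 done at 22, M2 done at 34
  Job 5: M1 done at 32, M2 done at 43
Makespan = 43

43


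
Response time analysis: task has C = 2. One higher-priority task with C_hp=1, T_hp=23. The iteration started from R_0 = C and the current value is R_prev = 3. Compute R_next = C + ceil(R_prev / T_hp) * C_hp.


R_next = C + ceil(R_prev / T_hp) * C_hp
ceil(3 / 23) = ceil(0.1304) = 1
Interference = 1 * 1 = 1
R_next = 2 + 1 = 3
R_next = R_prev, so the iteration has converged (response time = 3).

3


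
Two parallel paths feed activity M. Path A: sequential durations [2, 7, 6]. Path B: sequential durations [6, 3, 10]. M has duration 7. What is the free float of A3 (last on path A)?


ES(A3) = sum of predecessors on chain A = 9
EF(A3) = ES + duration = 9 + 6 = 15
Successor of A3 is M. ES(M) = max(sum(A), sum(B)) = max(15, 19) = 19
Free float = ES(successor) - EF(current) = 19 - 15 = 4

4


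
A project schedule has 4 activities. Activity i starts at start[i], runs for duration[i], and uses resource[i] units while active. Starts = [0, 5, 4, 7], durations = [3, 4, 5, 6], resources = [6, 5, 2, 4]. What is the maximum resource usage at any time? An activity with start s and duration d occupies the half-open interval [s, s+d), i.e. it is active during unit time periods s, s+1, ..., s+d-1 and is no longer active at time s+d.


Each activity i is active on [start_i, start_i + duration_i).
Compute total resource usage per time slot:
  t=0: active resources = [6], total = 6
  t=1: active resources = [6], total = 6
  t=2: active resources = [6], total = 6
  t=3: active resources = [], total = 0
  t=4: active resources = [2], total = 2
  t=5: active resources = [5, 2], total = 7
  t=6: active resources = [5, 2], total = 7
  t=7: active resources = [5, 2, 4], total = 11
  t=8: active resources = [5, 2, 4], total = 11
  t=9: active resources = [4], total = 4
  t=10: active resources = [4], total = 4
  t=11: active resources = [4], total = 4
  t=12: active resources = [4], total = 4
Peak resource demand = 11

11


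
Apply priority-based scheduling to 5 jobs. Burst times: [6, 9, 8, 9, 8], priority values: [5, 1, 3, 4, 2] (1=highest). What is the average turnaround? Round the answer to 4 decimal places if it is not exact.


Sort by priority (ascending = highest first):
Order: [(1, 9), (2, 8), (3, 8), (4, 9), (5, 6)]
Completion times:
  Priority 1, burst=9, C=9
  Priority 2, burst=8, C=17
  Priority 3, burst=8, C=25
  Priority 4, burst=9, C=34
  Priority 5, burst=6, C=40
Average turnaround = 125/5 = 25.0

25.0


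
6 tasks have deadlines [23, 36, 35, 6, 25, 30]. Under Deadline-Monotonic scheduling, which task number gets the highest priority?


Sort tasks by relative deadline (ascending):
  Task 4: deadline = 6
  Task 1: deadline = 23
  Task 5: deadline = 25
  Task 6: deadline = 30
  Task 3: deadline = 35
  Task 2: deadline = 36
Priority order (highest first): [4, 1, 5, 6, 3, 2]
Highest priority task = 4

4


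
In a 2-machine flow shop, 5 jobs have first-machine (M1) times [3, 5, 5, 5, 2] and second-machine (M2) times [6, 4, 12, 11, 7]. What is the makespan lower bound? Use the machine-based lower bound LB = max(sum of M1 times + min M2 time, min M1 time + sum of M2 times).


LB1 = sum(M1 times) + min(M2 times) = 20 + 4 = 24
LB2 = min(M1 times) + sum(M2 times) = 2 + 40 = 42
Lower bound = max(LB1, LB2) = max(24, 42) = 42

42


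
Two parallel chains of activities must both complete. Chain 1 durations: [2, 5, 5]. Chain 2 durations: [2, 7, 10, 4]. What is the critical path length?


Path A total = 2 + 5 + 5 = 12
Path B total = 2 + 7 + 10 + 4 = 23
Critical path = longest path = max(12, 23) = 23

23


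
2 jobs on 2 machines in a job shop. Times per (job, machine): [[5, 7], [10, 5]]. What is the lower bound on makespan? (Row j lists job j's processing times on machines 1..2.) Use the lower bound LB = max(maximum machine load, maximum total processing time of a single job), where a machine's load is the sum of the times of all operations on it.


Machine loads:
  Machine 1: 5 + 10 = 15
  Machine 2: 7 + 5 = 12
Max machine load = 15
Job totals:
  Job 1: 12
  Job 2: 15
Max job total = 15
Lower bound = max(15, 15) = 15

15


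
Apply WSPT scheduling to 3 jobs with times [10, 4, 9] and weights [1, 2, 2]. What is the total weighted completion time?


Compute p/w ratios and sort ascending (WSPT): [(4, 2), (9, 2), (10, 1)]
Compute weighted completion times:
  Job (p=4,w=2): C=4, w*C=2*4=8
  Job (p=9,w=2): C=13, w*C=2*13=26
  Job (p=10,w=1): C=23, w*C=1*23=23
Total weighted completion time = 57

57


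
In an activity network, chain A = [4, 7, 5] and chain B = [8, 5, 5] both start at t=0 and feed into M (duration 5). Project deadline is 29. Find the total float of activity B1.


Forward pass: ES(B1) = sum of predecessors on chain B = 0
EF = ES + duration = 0 + 8 = 8
Backward pass: LF(M) = deadline = 29; LS(M) = 29 - 5 = 24
LF(B1) = LS(M) - sum(successors on chain B) = 24 - 10 = 14
LS = LF - duration = 14 - 8 = 6
Total float = LS - ES = 6 - 0 = 6

6


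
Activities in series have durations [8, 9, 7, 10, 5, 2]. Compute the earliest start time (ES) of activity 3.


Activity 3 starts after activities 1 through 2 complete.
Predecessor durations: [8, 9]
ES = 8 + 9 = 17

17


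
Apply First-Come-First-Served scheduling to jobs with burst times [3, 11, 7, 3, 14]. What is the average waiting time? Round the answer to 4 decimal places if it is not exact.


FCFS order (as given): [3, 11, 7, 3, 14]
Waiting times:
  Job 1: wait = 0
  Job 2: wait = 3
  Job 3: wait = 14
  Job 4: wait = 21
  Job 5: wait = 24
Sum of waiting times = 62
Average waiting time = 62/5 = 12.4

12.4


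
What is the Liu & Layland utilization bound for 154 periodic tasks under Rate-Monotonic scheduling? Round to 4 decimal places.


Compute 2^(1/154) = 1.0045111002
Subtract 1: 1.0045111002 - 1 = 0.0045111002
Multiply by n: 154 * 0.0045111002 = 0.6947094308
Round to 4 dp: 0.6947

0.6947


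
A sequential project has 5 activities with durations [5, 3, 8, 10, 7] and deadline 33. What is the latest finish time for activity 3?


LF(activity 3) = deadline - sum of successor durations
Successors: activities 4 through 5 with durations [10, 7]
Sum of successor durations = 17
LF = 33 - 17 = 16

16


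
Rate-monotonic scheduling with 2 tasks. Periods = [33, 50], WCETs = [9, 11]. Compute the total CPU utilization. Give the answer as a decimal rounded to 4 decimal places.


Compute individual utilizations (exact fractions):
  Task 1: C/T = 9/33 = 3/11 (approx. 0.2727)
  Task 2: C/T = 11/50 (approx. 0.22)
Total utilization U = 3/11 + 11/50 = 271/550
Rounded to 4 decimal places: U = 0.4927
RM (Liu & Layland) bound for 2 tasks = 0.828427; compare with U = 271/550 (approx. 0.492727)
U <= bound, so schedulable by RM sufficient condition.

0.4927


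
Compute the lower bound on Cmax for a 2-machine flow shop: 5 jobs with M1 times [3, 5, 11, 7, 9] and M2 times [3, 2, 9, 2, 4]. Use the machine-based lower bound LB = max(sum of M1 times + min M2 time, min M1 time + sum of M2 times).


LB1 = sum(M1 times) + min(M2 times) = 35 + 2 = 37
LB2 = min(M1 times) + sum(M2 times) = 3 + 20 = 23
Lower bound = max(LB1, LB2) = max(37, 23) = 37

37


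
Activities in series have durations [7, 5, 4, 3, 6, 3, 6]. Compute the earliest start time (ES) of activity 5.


Activity 5 starts after activities 1 through 4 complete.
Predecessor durations: [7, 5, 4, 3]
ES = 7 + 5 + 4 + 3 = 19

19


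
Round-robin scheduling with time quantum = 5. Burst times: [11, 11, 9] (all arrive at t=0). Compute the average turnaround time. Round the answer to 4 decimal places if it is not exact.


Time quantum = 5
Execution trace:
  J1 runs 5 units, time = 5
  J2 runs 5 units, time = 10
  J3 runs 5 units, time = 15
  J1 runs 5 units, time = 20
  J2 runs 5 units, time = 25
  J3 runs 4 units, time = 29
  J1 runs 1 units, time = 30
  J2 runs 1 units, time = 31
Finish times: [30, 31, 29]
Average turnaround = 90/3 = 30.0

30.0


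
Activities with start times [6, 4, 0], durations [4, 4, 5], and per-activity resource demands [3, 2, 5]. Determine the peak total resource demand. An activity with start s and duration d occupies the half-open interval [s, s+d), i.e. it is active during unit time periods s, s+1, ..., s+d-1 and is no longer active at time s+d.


Each activity i is active on [start_i, start_i + duration_i).
Compute total resource usage per time slot:
  t=0: active resources = [5], total = 5
  t=1: active resources = [5], total = 5
  t=2: active resources = [5], total = 5
  t=3: active resources = [5], total = 5
  t=4: active resources = [2, 5], total = 7
  t=5: active resources = [2], total = 2
  t=6: active resources = [3, 2], total = 5
  t=7: active resources = [3, 2], total = 5
  t=8: active resources = [3], total = 3
  t=9: active resources = [3], total = 3
Peak resource demand = 7

7


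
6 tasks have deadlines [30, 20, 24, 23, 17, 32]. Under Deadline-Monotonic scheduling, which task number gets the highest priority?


Sort tasks by relative deadline (ascending):
  Task 5: deadline = 17
  Task 2: deadline = 20
  Task 4: deadline = 23
  Task 3: deadline = 24
  Task 1: deadline = 30
  Task 6: deadline = 32
Priority order (highest first): [5, 2, 4, 3, 1, 6]
Highest priority task = 5

5


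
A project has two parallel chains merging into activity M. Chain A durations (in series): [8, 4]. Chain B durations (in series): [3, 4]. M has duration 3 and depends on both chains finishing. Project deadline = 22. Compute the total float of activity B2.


Forward pass: ES(B2) = sum of predecessors on chain B = 3
EF = ES + duration = 3 + 4 = 7
Backward pass: LF(M) = deadline = 22; LS(M) = 22 - 3 = 19
LF(B2) = LS(M) - sum(successors on chain B) = 19 - 0 = 19
LS = LF - duration = 19 - 4 = 15
Total float = LS - ES = 15 - 3 = 12

12


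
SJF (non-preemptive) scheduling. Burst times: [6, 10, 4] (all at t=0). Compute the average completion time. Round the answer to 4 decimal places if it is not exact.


SJF order (ascending): [4, 6, 10]
Completion times:
  Job 1: burst=4, C=4
  Job 2: burst=6, C=10
  Job 3: burst=10, C=20
Average completion = 34/3 = 11.3333

11.3333


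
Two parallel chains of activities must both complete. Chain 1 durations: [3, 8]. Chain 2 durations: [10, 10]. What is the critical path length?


Path A total = 3 + 8 = 11
Path B total = 10 + 10 = 20
Critical path = longest path = max(11, 20) = 20

20


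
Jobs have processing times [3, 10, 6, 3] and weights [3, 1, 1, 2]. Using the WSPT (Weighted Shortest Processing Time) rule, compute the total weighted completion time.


Compute p/w ratios and sort ascending (WSPT): [(3, 3), (3, 2), (6, 1), (10, 1)]
Compute weighted completion times:
  Job (p=3,w=3): C=3, w*C=3*3=9
  Job (p=3,w=2): C=6, w*C=2*6=12
  Job (p=6,w=1): C=12, w*C=1*12=12
  Job (p=10,w=1): C=22, w*C=1*22=22
Total weighted completion time = 55

55


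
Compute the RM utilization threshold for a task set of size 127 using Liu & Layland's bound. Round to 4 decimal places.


Compute 2^(1/127) = 1.0054727730
Subtract 1: 1.0054727730 - 1 = 0.0054727730
Multiply by n: 127 * 0.0054727730 = 0.6950421710
Round to 4 dp: 0.6950

0.6950


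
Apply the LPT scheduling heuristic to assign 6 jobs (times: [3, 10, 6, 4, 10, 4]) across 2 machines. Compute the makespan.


Sort jobs in decreasing order (LPT): [10, 10, 6, 4, 4, 3]
Assign each job to the least loaded machine:
  Machine 1: jobs [10, 6, 3], load = 19
  Machine 2: jobs [10, 4, 4], load = 18
Makespan = max load = 19

19


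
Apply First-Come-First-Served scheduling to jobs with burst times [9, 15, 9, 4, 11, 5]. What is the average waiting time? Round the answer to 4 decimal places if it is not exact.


FCFS order (as given): [9, 15, 9, 4, 11, 5]
Waiting times:
  Job 1: wait = 0
  Job 2: wait = 9
  Job 3: wait = 24
  Job 4: wait = 33
  Job 5: wait = 37
  Job 6: wait = 48
Sum of waiting times = 151
Average waiting time = 151/6 = 25.1667

25.1667


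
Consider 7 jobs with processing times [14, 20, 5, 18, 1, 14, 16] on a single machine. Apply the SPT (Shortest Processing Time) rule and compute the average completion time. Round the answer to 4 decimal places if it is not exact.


Sort jobs by processing time (SPT order): [1, 5, 14, 14, 16, 18, 20]
Compute completion times sequentially:
  Job 1: processing = 1, completes at 1
  Job 2: processing = 5, completes at 6
  Job 3: processing = 14, completes at 20
  Job 4: processing = 14, completes at 34
  Job 5: processing = 16, completes at 50
  Job 6: processing = 18, completes at 68
  Job 7: processing = 20, completes at 88
Sum of completion times = 267
Average completion time = 267/7 = 38.1429

38.1429


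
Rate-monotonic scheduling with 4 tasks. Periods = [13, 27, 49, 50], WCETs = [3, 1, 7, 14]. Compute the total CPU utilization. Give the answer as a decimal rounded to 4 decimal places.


Compute individual utilizations (exact fractions):
  Task 1: C/T = 3/13 (approx. 0.2308)
  Task 2: C/T = 1/27 (approx. 0.037)
  Task 3: C/T = 7/49 = 1/7 (approx. 0.1429)
  Task 4: C/T = 14/50 = 7/25 (approx. 0.28)
Total utilization U = 3/13 + 1/27 + 1/7 + 7/25 = 42424/61425
Rounded to 4 decimal places: U = 0.6907
RM (Liu & Layland) bound for 4 tasks = 0.756828; compare with U = 42424/61425 (approx. 0.690663)
U <= bound, so schedulable by RM sufficient condition.

0.6907


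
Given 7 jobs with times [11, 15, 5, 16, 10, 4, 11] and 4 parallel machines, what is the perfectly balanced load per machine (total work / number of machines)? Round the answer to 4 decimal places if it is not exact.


Total processing time = 11 + 15 + 5 + 16 + 10 + 4 + 11 = 72
Number of machines = 4
Ideal balanced load = 72 / 4 = 18.0

18.0


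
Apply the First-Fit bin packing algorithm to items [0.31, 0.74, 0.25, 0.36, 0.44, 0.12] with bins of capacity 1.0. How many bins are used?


Place items sequentially using First-Fit:
  Item 0.31 -> new Bin 1
  Item 0.74 -> new Bin 2
  Item 0.25 -> Bin 1 (now 0.56)
  Item 0.36 -> Bin 1 (now 0.92)
  Item 0.44 -> new Bin 3
  Item 0.12 -> Bin 2 (now 0.86)
Total bins used = 3

3


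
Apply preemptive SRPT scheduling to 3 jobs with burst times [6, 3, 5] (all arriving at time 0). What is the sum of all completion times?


Since all jobs arrive at t=0, SRPT equals SPT ordering.
SPT order: [3, 5, 6]
Completion times:
  Job 1: p=3, C=3
  Job 2: p=5, C=8
  Job 3: p=6, C=14
Total completion time = 3 + 8 + 14 = 25

25


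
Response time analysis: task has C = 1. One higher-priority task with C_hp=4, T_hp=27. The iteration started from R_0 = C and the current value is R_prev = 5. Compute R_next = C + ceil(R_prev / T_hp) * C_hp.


R_next = C + ceil(R_prev / T_hp) * C_hp
ceil(5 / 27) = ceil(0.1852) = 1
Interference = 1 * 4 = 4
R_next = 1 + 4 = 5
R_next = R_prev, so the iteration has converged (response time = 5).

5


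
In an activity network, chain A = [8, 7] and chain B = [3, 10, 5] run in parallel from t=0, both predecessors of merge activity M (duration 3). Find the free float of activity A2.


ES(A2) = sum of predecessors on chain A = 8
EF(A2) = ES + duration = 8 + 7 = 15
Successor of A2 is M. ES(M) = max(sum(A), sum(B)) = max(15, 18) = 18
Free float = ES(successor) - EF(current) = 18 - 15 = 3

3


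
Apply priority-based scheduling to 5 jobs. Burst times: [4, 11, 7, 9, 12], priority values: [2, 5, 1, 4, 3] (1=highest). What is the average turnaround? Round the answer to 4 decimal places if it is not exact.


Sort by priority (ascending = highest first):
Order: [(1, 7), (2, 4), (3, 12), (4, 9), (5, 11)]
Completion times:
  Priority 1, burst=7, C=7
  Priority 2, burst=4, C=11
  Priority 3, burst=12, C=23
  Priority 4, burst=9, C=32
  Priority 5, burst=11, C=43
Average turnaround = 116/5 = 23.2

23.2


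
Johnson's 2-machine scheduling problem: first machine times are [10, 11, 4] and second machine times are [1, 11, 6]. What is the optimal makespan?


Apply Johnson's rule:
  Group 1 (a <= b): [(3, 4, 6), (2, 11, 11)]
  Group 2 (a > b): [(1, 10, 1)]
Optimal job order: [3, 2, 1]
Schedule:
  Job 3: M1 done at 4, M2 done at 10
  Job 2: M1 done at 15, M2 done at 26
  Job 1: M1 done at 25, M2 done at 27
Makespan = 27

27


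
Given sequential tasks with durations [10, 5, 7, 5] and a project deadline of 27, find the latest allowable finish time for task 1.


LF(activity 1) = deadline - sum of successor durations
Successors: activities 2 through 4 with durations [5, 7, 5]
Sum of successor durations = 17
LF = 27 - 17 = 10

10


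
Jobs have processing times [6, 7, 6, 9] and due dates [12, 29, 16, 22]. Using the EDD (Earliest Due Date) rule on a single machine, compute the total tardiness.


Sort by due date (EDD order): [(6, 12), (6, 16), (9, 22), (7, 29)]
Compute completion times and tardiness:
  Job 1: p=6, d=12, C=6, tardiness=max(0,6-12)=0
  Job 2: p=6, d=16, C=12, tardiness=max(0,12-16)=0
  Job 3: p=9, d=22, C=21, tardiness=max(0,21-22)=0
  Job 4: p=7, d=29, C=28, tardiness=max(0,28-29)=0
Total tardiness = 0

0


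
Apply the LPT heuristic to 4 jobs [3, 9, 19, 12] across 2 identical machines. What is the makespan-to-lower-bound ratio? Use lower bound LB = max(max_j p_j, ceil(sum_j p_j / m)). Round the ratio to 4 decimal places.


LPT order: [19, 12, 9, 3]
Machine loads after assignment: [22, 21]
LPT makespan = 22
Lower bound = max(max_job, ceil(total/2)) = max(19, 22) = 22
Ratio = 22 / 22 = 1.0

1.0


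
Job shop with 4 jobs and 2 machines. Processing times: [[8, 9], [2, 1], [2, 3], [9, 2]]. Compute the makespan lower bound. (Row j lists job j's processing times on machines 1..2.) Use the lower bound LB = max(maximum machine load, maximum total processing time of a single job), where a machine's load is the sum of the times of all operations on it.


Machine loads:
  Machine 1: 8 + 2 + 2 + 9 = 21
  Machine 2: 9 + 1 + 3 + 2 = 15
Max machine load = 21
Job totals:
  Job 1: 17
  Job 2: 3
  Job 3: 5
  Job 4: 11
Max job total = 17
Lower bound = max(21, 17) = 21

21


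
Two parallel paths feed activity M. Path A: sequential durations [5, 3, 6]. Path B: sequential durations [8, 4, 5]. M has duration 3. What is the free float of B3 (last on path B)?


ES(B3) = sum of predecessors on chain B = 12
EF(B3) = ES + duration = 12 + 5 = 17
Successor of B3 is M. ES(M) = max(sum(A), sum(B)) = max(14, 17) = 17
Free float = ES(successor) - EF(current) = 17 - 17 = 0

0


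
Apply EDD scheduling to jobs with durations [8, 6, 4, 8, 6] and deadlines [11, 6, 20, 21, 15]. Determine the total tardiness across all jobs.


Sort by due date (EDD order): [(6, 6), (8, 11), (6, 15), (4, 20), (8, 21)]
Compute completion times and tardiness:
  Job 1: p=6, d=6, C=6, tardiness=max(0,6-6)=0
  Job 2: p=8, d=11, C=14, tardiness=max(0,14-11)=3
  Job 3: p=6, d=15, C=20, tardiness=max(0,20-15)=5
  Job 4: p=4, d=20, C=24, tardiness=max(0,24-20)=4
  Job 5: p=8, d=21, C=32, tardiness=max(0,32-21)=11
Total tardiness = 23

23


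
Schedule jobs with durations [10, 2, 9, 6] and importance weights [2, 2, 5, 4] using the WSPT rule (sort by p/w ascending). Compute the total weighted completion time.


Compute p/w ratios and sort ascending (WSPT): [(2, 2), (6, 4), (9, 5), (10, 2)]
Compute weighted completion times:
  Job (p=2,w=2): C=2, w*C=2*2=4
  Job (p=6,w=4): C=8, w*C=4*8=32
  Job (p=9,w=5): C=17, w*C=5*17=85
  Job (p=10,w=2): C=27, w*C=2*27=54
Total weighted completion time = 175

175


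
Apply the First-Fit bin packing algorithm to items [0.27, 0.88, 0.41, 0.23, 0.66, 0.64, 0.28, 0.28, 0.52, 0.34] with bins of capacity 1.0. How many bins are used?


Place items sequentially using First-Fit:
  Item 0.27 -> new Bin 1
  Item 0.88 -> new Bin 2
  Item 0.41 -> Bin 1 (now 0.68)
  Item 0.23 -> Bin 1 (now 0.91)
  Item 0.66 -> new Bin 3
  Item 0.64 -> new Bin 4
  Item 0.28 -> Bin 3 (now 0.94)
  Item 0.28 -> Bin 4 (now 0.92)
  Item 0.52 -> new Bin 5
  Item 0.34 -> Bin 5 (now 0.86)
Total bins used = 5

5


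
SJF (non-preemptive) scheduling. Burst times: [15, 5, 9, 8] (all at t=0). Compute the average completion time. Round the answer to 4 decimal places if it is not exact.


SJF order (ascending): [5, 8, 9, 15]
Completion times:
  Job 1: burst=5, C=5
  Job 2: burst=8, C=13
  Job 3: burst=9, C=22
  Job 4: burst=15, C=37
Average completion = 77/4 = 19.25

19.25


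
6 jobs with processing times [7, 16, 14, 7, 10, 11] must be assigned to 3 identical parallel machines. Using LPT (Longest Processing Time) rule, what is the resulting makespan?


Sort jobs in decreasing order (LPT): [16, 14, 11, 10, 7, 7]
Assign each job to the least loaded machine:
  Machine 1: jobs [16, 7], load = 23
  Machine 2: jobs [14, 7], load = 21
  Machine 3: jobs [11, 10], load = 21
Makespan = max load = 23

23


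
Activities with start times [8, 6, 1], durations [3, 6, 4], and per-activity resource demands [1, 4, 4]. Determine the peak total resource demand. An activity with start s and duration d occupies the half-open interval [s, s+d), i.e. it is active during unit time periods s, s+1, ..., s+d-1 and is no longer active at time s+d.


Each activity i is active on [start_i, start_i + duration_i).
Compute total resource usage per time slot:
  t=0: active resources = [], total = 0
  t=1: active resources = [4], total = 4
  t=2: active resources = [4], total = 4
  t=3: active resources = [4], total = 4
  t=4: active resources = [4], total = 4
  t=5: active resources = [], total = 0
  t=6: active resources = [4], total = 4
  t=7: active resources = [4], total = 4
  t=8: active resources = [1, 4], total = 5
  t=9: active resources = [1, 4], total = 5
  t=10: active resources = [1, 4], total = 5
  t=11: active resources = [4], total = 4
Peak resource demand = 5

5


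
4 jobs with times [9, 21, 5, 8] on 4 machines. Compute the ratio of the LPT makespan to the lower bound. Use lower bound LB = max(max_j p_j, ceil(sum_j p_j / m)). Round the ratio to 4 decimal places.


LPT order: [21, 9, 8, 5]
Machine loads after assignment: [21, 9, 8, 5]
LPT makespan = 21
Lower bound = max(max_job, ceil(total/4)) = max(21, 11) = 21
Ratio = 21 / 21 = 1.0

1.0


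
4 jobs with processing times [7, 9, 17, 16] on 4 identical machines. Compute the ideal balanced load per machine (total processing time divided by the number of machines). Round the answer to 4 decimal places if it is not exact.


Total processing time = 7 + 9 + 17 + 16 = 49
Number of machines = 4
Ideal balanced load = 49 / 4 = 12.25

12.25


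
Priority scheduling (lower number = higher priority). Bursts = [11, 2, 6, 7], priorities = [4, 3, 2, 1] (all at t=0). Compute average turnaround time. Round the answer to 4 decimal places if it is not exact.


Sort by priority (ascending = highest first):
Order: [(1, 7), (2, 6), (3, 2), (4, 11)]
Completion times:
  Priority 1, burst=7, C=7
  Priority 2, burst=6, C=13
  Priority 3, burst=2, C=15
  Priority 4, burst=11, C=26
Average turnaround = 61/4 = 15.25

15.25


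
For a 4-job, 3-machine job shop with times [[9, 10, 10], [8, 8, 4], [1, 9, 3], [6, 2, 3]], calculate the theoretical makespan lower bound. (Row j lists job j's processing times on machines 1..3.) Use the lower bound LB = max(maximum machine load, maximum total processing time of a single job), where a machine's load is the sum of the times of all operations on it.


Machine loads:
  Machine 1: 9 + 8 + 1 + 6 = 24
  Machine 2: 10 + 8 + 9 + 2 = 29
  Machine 3: 10 + 4 + 3 + 3 = 20
Max machine load = 29
Job totals:
  Job 1: 29
  Job 2: 20
  Job 3: 13
  Job 4: 11
Max job total = 29
Lower bound = max(29, 29) = 29

29


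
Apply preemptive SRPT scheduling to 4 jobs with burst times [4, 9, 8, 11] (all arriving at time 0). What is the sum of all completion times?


Since all jobs arrive at t=0, SRPT equals SPT ordering.
SPT order: [4, 8, 9, 11]
Completion times:
  Job 1: p=4, C=4
  Job 2: p=8, C=12
  Job 3: p=9, C=21
  Job 4: p=11, C=32
Total completion time = 4 + 12 + 21 + 32 = 69

69


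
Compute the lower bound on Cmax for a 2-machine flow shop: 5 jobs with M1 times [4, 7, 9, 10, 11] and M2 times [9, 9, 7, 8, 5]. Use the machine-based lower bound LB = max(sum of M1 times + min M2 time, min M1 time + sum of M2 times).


LB1 = sum(M1 times) + min(M2 times) = 41 + 5 = 46
LB2 = min(M1 times) + sum(M2 times) = 4 + 38 = 42
Lower bound = max(LB1, LB2) = max(46, 42) = 46

46


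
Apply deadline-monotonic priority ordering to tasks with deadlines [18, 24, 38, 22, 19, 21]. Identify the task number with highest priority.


Sort tasks by relative deadline (ascending):
  Task 1: deadline = 18
  Task 5: deadline = 19
  Task 6: deadline = 21
  Task 4: deadline = 22
  Task 2: deadline = 24
  Task 3: deadline = 38
Priority order (highest first): [1, 5, 6, 4, 2, 3]
Highest priority task = 1

1


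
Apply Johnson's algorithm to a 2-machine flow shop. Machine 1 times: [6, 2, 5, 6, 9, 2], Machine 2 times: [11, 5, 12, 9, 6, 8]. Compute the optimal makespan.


Apply Johnson's rule:
  Group 1 (a <= b): [(2, 2, 5), (6, 2, 8), (3, 5, 12), (1, 6, 11), (4, 6, 9)]
  Group 2 (a > b): [(5, 9, 6)]
Optimal job order: [2, 6, 3, 1, 4, 5]
Schedule:
  Job 2: M1 done at 2, M2 done at 7
  Job 6: M1 done at 4, M2 done at 15
  Job 3: M1 done at 9, M2 done at 27
  Job 1: M1 done at 15, M2 done at 38
  Job 4: M1 done at 21, M2 done at 47
  Job 5: M1 done at 30, M2 done at 53
Makespan = 53

53


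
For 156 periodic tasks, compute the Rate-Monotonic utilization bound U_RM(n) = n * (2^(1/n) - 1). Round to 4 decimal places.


Compute 2^(1/156) = 1.0044531370
Subtract 1: 1.0044531370 - 1 = 0.0044531370
Multiply by n: 156 * 0.0044531370 = 0.6946893720
Round to 4 dp: 0.6947

0.6947


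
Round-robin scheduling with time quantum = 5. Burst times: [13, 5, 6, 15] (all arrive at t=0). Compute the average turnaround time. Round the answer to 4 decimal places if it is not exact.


Time quantum = 5
Execution trace:
  J1 runs 5 units, time = 5
  J2 runs 5 units, time = 10
  J3 runs 5 units, time = 15
  J4 runs 5 units, time = 20
  J1 runs 5 units, time = 25
  J3 runs 1 units, time = 26
  J4 runs 5 units, time = 31
  J1 runs 3 units, time = 34
  J4 runs 5 units, time = 39
Finish times: [34, 10, 26, 39]
Average turnaround = 109/4 = 27.25

27.25


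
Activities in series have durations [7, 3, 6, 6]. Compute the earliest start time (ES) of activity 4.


Activity 4 starts after activities 1 through 3 complete.
Predecessor durations: [7, 3, 6]
ES = 7 + 3 + 6 = 16

16


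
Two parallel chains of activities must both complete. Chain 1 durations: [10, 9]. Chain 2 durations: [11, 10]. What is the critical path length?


Path A total = 10 + 9 = 19
Path B total = 11 + 10 = 21
Critical path = longest path = max(19, 21) = 21

21


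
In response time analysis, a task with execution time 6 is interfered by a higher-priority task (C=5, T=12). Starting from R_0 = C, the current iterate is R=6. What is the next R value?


R_next = C + ceil(R_prev / T_hp) * C_hp
ceil(6 / 12) = ceil(0.5) = 1
Interference = 1 * 5 = 5
R_next = 6 + 5 = 11

11


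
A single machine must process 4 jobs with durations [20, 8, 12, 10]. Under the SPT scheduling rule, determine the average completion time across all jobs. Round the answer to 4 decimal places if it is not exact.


Sort jobs by processing time (SPT order): [8, 10, 12, 20]
Compute completion times sequentially:
  Job 1: processing = 8, completes at 8
  Job 2: processing = 10, completes at 18
  Job 3: processing = 12, completes at 30
  Job 4: processing = 20, completes at 50
Sum of completion times = 106
Average completion time = 106/4 = 26.5

26.5


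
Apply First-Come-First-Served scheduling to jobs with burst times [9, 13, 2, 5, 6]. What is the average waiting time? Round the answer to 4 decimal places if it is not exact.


FCFS order (as given): [9, 13, 2, 5, 6]
Waiting times:
  Job 1: wait = 0
  Job 2: wait = 9
  Job 3: wait = 22
  Job 4: wait = 24
  Job 5: wait = 29
Sum of waiting times = 84
Average waiting time = 84/5 = 16.8

16.8


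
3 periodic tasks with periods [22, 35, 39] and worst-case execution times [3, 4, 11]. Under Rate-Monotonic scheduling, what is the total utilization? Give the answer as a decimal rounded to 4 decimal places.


Compute individual utilizations (exact fractions):
  Task 1: C/T = 3/22 (approx. 0.1364)
  Task 2: C/T = 4/35 (approx. 0.1143)
  Task 3: C/T = 11/39 (approx. 0.2821)
Total utilization U = 3/22 + 4/35 + 11/39 = 15997/30030
Rounded to 4 decimal places: U = 0.5327
RM (Liu & Layland) bound for 3 tasks = 0.779763; compare with U = 15997/30030 (approx. 0.532701)
U <= bound, so schedulable by RM sufficient condition.

0.5327


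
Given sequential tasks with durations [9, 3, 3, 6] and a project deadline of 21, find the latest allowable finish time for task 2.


LF(activity 2) = deadline - sum of successor durations
Successors: activities 3 through 4 with durations [3, 6]
Sum of successor durations = 9
LF = 21 - 9 = 12

12


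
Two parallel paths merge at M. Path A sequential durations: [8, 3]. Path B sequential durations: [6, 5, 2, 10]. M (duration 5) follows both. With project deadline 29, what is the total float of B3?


Forward pass: ES(B3) = sum of predecessors on chain B = 11
EF = ES + duration = 11 + 2 = 13
Backward pass: LF(M) = deadline = 29; LS(M) = 29 - 5 = 24
LF(B3) = LS(M) - sum(successors on chain B) = 24 - 10 = 14
LS = LF - duration = 14 - 2 = 12
Total float = LS - ES = 12 - 11 = 1

1


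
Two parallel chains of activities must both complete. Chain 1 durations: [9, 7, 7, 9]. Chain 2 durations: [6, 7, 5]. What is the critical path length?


Path A total = 9 + 7 + 7 + 9 = 32
Path B total = 6 + 7 + 5 = 18
Critical path = longest path = max(32, 18) = 32

32


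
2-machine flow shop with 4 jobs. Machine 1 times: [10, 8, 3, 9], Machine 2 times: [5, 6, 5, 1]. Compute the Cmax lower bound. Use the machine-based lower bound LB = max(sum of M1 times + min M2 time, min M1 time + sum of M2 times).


LB1 = sum(M1 times) + min(M2 times) = 30 + 1 = 31
LB2 = min(M1 times) + sum(M2 times) = 3 + 17 = 20
Lower bound = max(LB1, LB2) = max(31, 20) = 31

31


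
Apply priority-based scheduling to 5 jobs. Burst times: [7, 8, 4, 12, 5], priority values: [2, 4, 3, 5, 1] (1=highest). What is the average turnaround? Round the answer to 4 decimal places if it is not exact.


Sort by priority (ascending = highest first):
Order: [(1, 5), (2, 7), (3, 4), (4, 8), (5, 12)]
Completion times:
  Priority 1, burst=5, C=5
  Priority 2, burst=7, C=12
  Priority 3, burst=4, C=16
  Priority 4, burst=8, C=24
  Priority 5, burst=12, C=36
Average turnaround = 93/5 = 18.6

18.6


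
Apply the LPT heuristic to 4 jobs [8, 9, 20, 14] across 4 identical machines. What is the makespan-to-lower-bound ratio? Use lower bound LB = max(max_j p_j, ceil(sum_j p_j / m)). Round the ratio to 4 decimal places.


LPT order: [20, 14, 9, 8]
Machine loads after assignment: [20, 14, 9, 8]
LPT makespan = 20
Lower bound = max(max_job, ceil(total/4)) = max(20, 13) = 20
Ratio = 20 / 20 = 1.0

1.0


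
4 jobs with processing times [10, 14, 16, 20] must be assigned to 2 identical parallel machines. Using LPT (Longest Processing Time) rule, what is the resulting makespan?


Sort jobs in decreasing order (LPT): [20, 16, 14, 10]
Assign each job to the least loaded machine:
  Machine 1: jobs [20, 10], load = 30
  Machine 2: jobs [16, 14], load = 30
Makespan = max load = 30

30


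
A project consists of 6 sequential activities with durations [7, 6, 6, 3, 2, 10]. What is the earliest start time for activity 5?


Activity 5 starts after activities 1 through 4 complete.
Predecessor durations: [7, 6, 6, 3]
ES = 7 + 6 + 6 + 3 = 22

22


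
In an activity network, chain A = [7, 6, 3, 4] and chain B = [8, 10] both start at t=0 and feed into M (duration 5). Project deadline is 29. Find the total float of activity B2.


Forward pass: ES(B2) = sum of predecessors on chain B = 8
EF = ES + duration = 8 + 10 = 18
Backward pass: LF(M) = deadline = 29; LS(M) = 29 - 5 = 24
LF(B2) = LS(M) - sum(successors on chain B) = 24 - 0 = 24
LS = LF - duration = 24 - 10 = 14
Total float = LS - ES = 14 - 8 = 6

6


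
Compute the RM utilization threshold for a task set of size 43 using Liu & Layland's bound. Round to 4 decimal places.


Compute 2^(1/43) = 1.0162503252
Subtract 1: 1.0162503252 - 1 = 0.0162503252
Multiply by n: 43 * 0.0162503252 = 0.6987639836
Round to 4 dp: 0.6988

0.6988


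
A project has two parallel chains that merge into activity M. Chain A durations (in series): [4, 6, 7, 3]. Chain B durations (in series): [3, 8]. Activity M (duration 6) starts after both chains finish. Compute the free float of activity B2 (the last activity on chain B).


ES(B2) = sum of predecessors on chain B = 3
EF(B2) = ES + duration = 3 + 8 = 11
Successor of B2 is M. ES(M) = max(sum(A), sum(B)) = max(20, 11) = 20
Free float = ES(successor) - EF(current) = 20 - 11 = 9

9


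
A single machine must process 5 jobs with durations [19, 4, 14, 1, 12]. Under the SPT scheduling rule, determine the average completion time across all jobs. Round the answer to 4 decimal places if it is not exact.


Sort jobs by processing time (SPT order): [1, 4, 12, 14, 19]
Compute completion times sequentially:
  Job 1: processing = 1, completes at 1
  Job 2: processing = 4, completes at 5
  Job 3: processing = 12, completes at 17
  Job 4: processing = 14, completes at 31
  Job 5: processing = 19, completes at 50
Sum of completion times = 104
Average completion time = 104/5 = 20.8

20.8


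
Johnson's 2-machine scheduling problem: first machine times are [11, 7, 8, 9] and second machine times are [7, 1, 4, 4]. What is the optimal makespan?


Apply Johnson's rule:
  Group 1 (a <= b): []
  Group 2 (a > b): [(1, 11, 7), (3, 8, 4), (4, 9, 4), (2, 7, 1)]
Optimal job order: [1, 3, 4, 2]
Schedule:
  Job 1: M1 done at 11, M2 done at 18
  Job 3: M1 done at 19, M2 done at 23
  Job 4: M1 done at 28, M2 done at 32
  Job 2: M1 done at 35, M2 done at 36
Makespan = 36

36


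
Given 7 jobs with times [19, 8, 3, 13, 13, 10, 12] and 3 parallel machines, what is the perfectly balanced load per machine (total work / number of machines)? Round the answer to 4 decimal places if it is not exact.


Total processing time = 19 + 8 + 3 + 13 + 13 + 10 + 12 = 78
Number of machines = 3
Ideal balanced load = 78 / 3 = 26.0

26.0


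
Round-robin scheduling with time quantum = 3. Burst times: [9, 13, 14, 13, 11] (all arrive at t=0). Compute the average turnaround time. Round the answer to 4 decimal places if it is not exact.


Time quantum = 3
Execution trace:
  J1 runs 3 units, time = 3
  J2 runs 3 units, time = 6
  J3 runs 3 units, time = 9
  J4 runs 3 units, time = 12
  J5 runs 3 units, time = 15
  J1 runs 3 units, time = 18
  J2 runs 3 units, time = 21
  J3 runs 3 units, time = 24
  J4 runs 3 units, time = 27
  J5 runs 3 units, time = 30
  J1 runs 3 units, time = 33
  J2 runs 3 units, time = 36
  J3 runs 3 units, time = 39
  J4 runs 3 units, time = 42
  J5 runs 3 units, time = 45
  J2 runs 3 units, time = 48
  J3 runs 3 units, time = 51
  J4 runs 3 units, time = 54
  J5 runs 2 units, time = 56
  J2 runs 1 units, time = 57
  J3 runs 2 units, time = 59
  J4 runs 1 units, time = 60
Finish times: [33, 57, 59, 60, 56]
Average turnaround = 265/5 = 53.0

53.0


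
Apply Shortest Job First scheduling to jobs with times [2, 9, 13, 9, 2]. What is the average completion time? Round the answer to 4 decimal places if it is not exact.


SJF order (ascending): [2, 2, 9, 9, 13]
Completion times:
  Job 1: burst=2, C=2
  Job 2: burst=2, C=4
  Job 3: burst=9, C=13
  Job 4: burst=9, C=22
  Job 5: burst=13, C=35
Average completion = 76/5 = 15.2

15.2


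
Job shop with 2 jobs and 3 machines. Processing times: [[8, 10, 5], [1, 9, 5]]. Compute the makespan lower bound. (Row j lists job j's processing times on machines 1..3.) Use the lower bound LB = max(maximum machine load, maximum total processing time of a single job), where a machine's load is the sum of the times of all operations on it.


Machine loads:
  Machine 1: 8 + 1 = 9
  Machine 2: 10 + 9 = 19
  Machine 3: 5 + 5 = 10
Max machine load = 19
Job totals:
  Job 1: 23
  Job 2: 15
Max job total = 23
Lower bound = max(19, 23) = 23

23


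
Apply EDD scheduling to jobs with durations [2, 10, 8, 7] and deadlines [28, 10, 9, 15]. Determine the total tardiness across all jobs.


Sort by due date (EDD order): [(8, 9), (10, 10), (7, 15), (2, 28)]
Compute completion times and tardiness:
  Job 1: p=8, d=9, C=8, tardiness=max(0,8-9)=0
  Job 2: p=10, d=10, C=18, tardiness=max(0,18-10)=8
  Job 3: p=7, d=15, C=25, tardiness=max(0,25-15)=10
  Job 4: p=2, d=28, C=27, tardiness=max(0,27-28)=0
Total tardiness = 18

18


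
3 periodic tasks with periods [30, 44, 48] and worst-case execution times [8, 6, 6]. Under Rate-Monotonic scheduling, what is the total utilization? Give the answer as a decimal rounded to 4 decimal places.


Compute individual utilizations (exact fractions):
  Task 1: C/T = 8/30 = 4/15 (approx. 0.2667)
  Task 2: C/T = 6/44 = 3/22 (approx. 0.1364)
  Task 3: C/T = 6/48 = 1/8 (approx. 0.125)
Total utilization U = 4/15 + 3/22 + 1/8 = 697/1320
Rounded to 4 decimal places: U = 0.5280
RM (Liu & Layland) bound for 3 tasks = 0.779763; compare with U = 697/1320 (approx. 0.528030)
U <= bound, so schedulable by RM sufficient condition.

0.5280


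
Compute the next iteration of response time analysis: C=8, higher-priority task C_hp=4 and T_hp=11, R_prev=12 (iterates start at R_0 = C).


R_next = C + ceil(R_prev / T_hp) * C_hp
ceil(12 / 11) = ceil(1.0909) = 2
Interference = 2 * 4 = 8
R_next = 8 + 8 = 16

16


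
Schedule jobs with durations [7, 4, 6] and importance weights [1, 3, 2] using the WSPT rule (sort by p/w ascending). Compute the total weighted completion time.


Compute p/w ratios and sort ascending (WSPT): [(4, 3), (6, 2), (7, 1)]
Compute weighted completion times:
  Job (p=4,w=3): C=4, w*C=3*4=12
  Job (p=6,w=2): C=10, w*C=2*10=20
  Job (p=7,w=1): C=17, w*C=1*17=17
Total weighted completion time = 49

49


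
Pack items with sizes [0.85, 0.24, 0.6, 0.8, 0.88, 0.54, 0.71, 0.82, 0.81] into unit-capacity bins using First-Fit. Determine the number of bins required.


Place items sequentially using First-Fit:
  Item 0.85 -> new Bin 1
  Item 0.24 -> new Bin 2
  Item 0.6 -> Bin 2 (now 0.84)
  Item 0.8 -> new Bin 3
  Item 0.88 -> new Bin 4
  Item 0.54 -> new Bin 5
  Item 0.71 -> new Bin 6
  Item 0.82 -> new Bin 7
  Item 0.81 -> new Bin 8
Total bins used = 8

8
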